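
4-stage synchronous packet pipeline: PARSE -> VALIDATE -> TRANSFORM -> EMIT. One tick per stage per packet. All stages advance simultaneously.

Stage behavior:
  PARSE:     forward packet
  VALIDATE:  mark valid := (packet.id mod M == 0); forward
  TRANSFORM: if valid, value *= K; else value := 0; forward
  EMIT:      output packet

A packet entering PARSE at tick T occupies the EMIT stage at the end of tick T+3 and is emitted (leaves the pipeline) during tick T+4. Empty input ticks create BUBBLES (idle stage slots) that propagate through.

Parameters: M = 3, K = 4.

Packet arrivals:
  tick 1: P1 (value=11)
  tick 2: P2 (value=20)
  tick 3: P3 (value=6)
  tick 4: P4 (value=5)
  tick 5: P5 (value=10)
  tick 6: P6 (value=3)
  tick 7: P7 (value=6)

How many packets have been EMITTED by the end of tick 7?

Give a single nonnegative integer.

Tick 1: [PARSE:P1(v=11,ok=F), VALIDATE:-, TRANSFORM:-, EMIT:-] out:-; in:P1
Tick 2: [PARSE:P2(v=20,ok=F), VALIDATE:P1(v=11,ok=F), TRANSFORM:-, EMIT:-] out:-; in:P2
Tick 3: [PARSE:P3(v=6,ok=F), VALIDATE:P2(v=20,ok=F), TRANSFORM:P1(v=0,ok=F), EMIT:-] out:-; in:P3
Tick 4: [PARSE:P4(v=5,ok=F), VALIDATE:P3(v=6,ok=T), TRANSFORM:P2(v=0,ok=F), EMIT:P1(v=0,ok=F)] out:-; in:P4
Tick 5: [PARSE:P5(v=10,ok=F), VALIDATE:P4(v=5,ok=F), TRANSFORM:P3(v=24,ok=T), EMIT:P2(v=0,ok=F)] out:P1(v=0); in:P5
Tick 6: [PARSE:P6(v=3,ok=F), VALIDATE:P5(v=10,ok=F), TRANSFORM:P4(v=0,ok=F), EMIT:P3(v=24,ok=T)] out:P2(v=0); in:P6
Tick 7: [PARSE:P7(v=6,ok=F), VALIDATE:P6(v=3,ok=T), TRANSFORM:P5(v=0,ok=F), EMIT:P4(v=0,ok=F)] out:P3(v=24); in:P7
Emitted by tick 7: ['P1', 'P2', 'P3']

Answer: 3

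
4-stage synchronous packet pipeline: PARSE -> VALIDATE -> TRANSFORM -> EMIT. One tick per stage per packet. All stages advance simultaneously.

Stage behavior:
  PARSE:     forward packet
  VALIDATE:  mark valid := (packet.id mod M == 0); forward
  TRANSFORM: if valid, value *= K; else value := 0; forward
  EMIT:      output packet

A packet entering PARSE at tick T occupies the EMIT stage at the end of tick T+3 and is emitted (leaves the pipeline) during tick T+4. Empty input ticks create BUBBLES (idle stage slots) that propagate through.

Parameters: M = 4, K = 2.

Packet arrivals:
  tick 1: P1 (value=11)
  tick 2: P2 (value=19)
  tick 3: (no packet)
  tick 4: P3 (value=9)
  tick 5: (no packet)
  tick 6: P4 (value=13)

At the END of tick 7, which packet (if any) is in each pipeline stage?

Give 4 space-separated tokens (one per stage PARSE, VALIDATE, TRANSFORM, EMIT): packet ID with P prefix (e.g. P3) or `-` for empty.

Answer: - P4 - P3

Derivation:
Tick 1: [PARSE:P1(v=11,ok=F), VALIDATE:-, TRANSFORM:-, EMIT:-] out:-; in:P1
Tick 2: [PARSE:P2(v=19,ok=F), VALIDATE:P1(v=11,ok=F), TRANSFORM:-, EMIT:-] out:-; in:P2
Tick 3: [PARSE:-, VALIDATE:P2(v=19,ok=F), TRANSFORM:P1(v=0,ok=F), EMIT:-] out:-; in:-
Tick 4: [PARSE:P3(v=9,ok=F), VALIDATE:-, TRANSFORM:P2(v=0,ok=F), EMIT:P1(v=0,ok=F)] out:-; in:P3
Tick 5: [PARSE:-, VALIDATE:P3(v=9,ok=F), TRANSFORM:-, EMIT:P2(v=0,ok=F)] out:P1(v=0); in:-
Tick 6: [PARSE:P4(v=13,ok=F), VALIDATE:-, TRANSFORM:P3(v=0,ok=F), EMIT:-] out:P2(v=0); in:P4
Tick 7: [PARSE:-, VALIDATE:P4(v=13,ok=T), TRANSFORM:-, EMIT:P3(v=0,ok=F)] out:-; in:-
At end of tick 7: ['-', 'P4', '-', 'P3']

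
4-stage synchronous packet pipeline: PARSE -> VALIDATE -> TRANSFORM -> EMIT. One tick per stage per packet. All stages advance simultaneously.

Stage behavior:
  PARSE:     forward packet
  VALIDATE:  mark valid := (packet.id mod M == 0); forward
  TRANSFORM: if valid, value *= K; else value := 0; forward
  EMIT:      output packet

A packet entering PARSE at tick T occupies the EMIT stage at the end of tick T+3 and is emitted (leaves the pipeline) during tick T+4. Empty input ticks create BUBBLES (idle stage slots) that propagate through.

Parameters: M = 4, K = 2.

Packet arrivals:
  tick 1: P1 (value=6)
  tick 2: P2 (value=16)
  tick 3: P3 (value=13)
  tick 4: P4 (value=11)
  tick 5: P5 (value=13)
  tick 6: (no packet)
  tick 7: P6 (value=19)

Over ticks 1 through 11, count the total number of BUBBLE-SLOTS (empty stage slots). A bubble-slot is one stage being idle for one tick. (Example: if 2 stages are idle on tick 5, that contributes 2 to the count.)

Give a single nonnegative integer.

Answer: 20

Derivation:
Tick 1: [PARSE:P1(v=6,ok=F), VALIDATE:-, TRANSFORM:-, EMIT:-] out:-; bubbles=3
Tick 2: [PARSE:P2(v=16,ok=F), VALIDATE:P1(v=6,ok=F), TRANSFORM:-, EMIT:-] out:-; bubbles=2
Tick 3: [PARSE:P3(v=13,ok=F), VALIDATE:P2(v=16,ok=F), TRANSFORM:P1(v=0,ok=F), EMIT:-] out:-; bubbles=1
Tick 4: [PARSE:P4(v=11,ok=F), VALIDATE:P3(v=13,ok=F), TRANSFORM:P2(v=0,ok=F), EMIT:P1(v=0,ok=F)] out:-; bubbles=0
Tick 5: [PARSE:P5(v=13,ok=F), VALIDATE:P4(v=11,ok=T), TRANSFORM:P3(v=0,ok=F), EMIT:P2(v=0,ok=F)] out:P1(v=0); bubbles=0
Tick 6: [PARSE:-, VALIDATE:P5(v=13,ok=F), TRANSFORM:P4(v=22,ok=T), EMIT:P3(v=0,ok=F)] out:P2(v=0); bubbles=1
Tick 7: [PARSE:P6(v=19,ok=F), VALIDATE:-, TRANSFORM:P5(v=0,ok=F), EMIT:P4(v=22,ok=T)] out:P3(v=0); bubbles=1
Tick 8: [PARSE:-, VALIDATE:P6(v=19,ok=F), TRANSFORM:-, EMIT:P5(v=0,ok=F)] out:P4(v=22); bubbles=2
Tick 9: [PARSE:-, VALIDATE:-, TRANSFORM:P6(v=0,ok=F), EMIT:-] out:P5(v=0); bubbles=3
Tick 10: [PARSE:-, VALIDATE:-, TRANSFORM:-, EMIT:P6(v=0,ok=F)] out:-; bubbles=3
Tick 11: [PARSE:-, VALIDATE:-, TRANSFORM:-, EMIT:-] out:P6(v=0); bubbles=4
Total bubble-slots: 20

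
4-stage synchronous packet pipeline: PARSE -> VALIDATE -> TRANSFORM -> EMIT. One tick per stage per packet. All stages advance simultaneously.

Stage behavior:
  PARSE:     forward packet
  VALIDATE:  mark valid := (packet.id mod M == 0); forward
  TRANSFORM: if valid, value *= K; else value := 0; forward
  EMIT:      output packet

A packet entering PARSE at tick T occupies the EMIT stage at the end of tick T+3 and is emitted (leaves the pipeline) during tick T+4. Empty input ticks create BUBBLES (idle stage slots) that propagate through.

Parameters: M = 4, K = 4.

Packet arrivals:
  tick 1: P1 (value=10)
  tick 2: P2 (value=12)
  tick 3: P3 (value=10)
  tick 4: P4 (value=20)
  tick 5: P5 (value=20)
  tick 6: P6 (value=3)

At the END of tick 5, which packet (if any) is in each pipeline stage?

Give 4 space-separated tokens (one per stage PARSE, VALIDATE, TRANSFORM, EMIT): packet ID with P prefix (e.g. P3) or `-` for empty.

Answer: P5 P4 P3 P2

Derivation:
Tick 1: [PARSE:P1(v=10,ok=F), VALIDATE:-, TRANSFORM:-, EMIT:-] out:-; in:P1
Tick 2: [PARSE:P2(v=12,ok=F), VALIDATE:P1(v=10,ok=F), TRANSFORM:-, EMIT:-] out:-; in:P2
Tick 3: [PARSE:P3(v=10,ok=F), VALIDATE:P2(v=12,ok=F), TRANSFORM:P1(v=0,ok=F), EMIT:-] out:-; in:P3
Tick 4: [PARSE:P4(v=20,ok=F), VALIDATE:P3(v=10,ok=F), TRANSFORM:P2(v=0,ok=F), EMIT:P1(v=0,ok=F)] out:-; in:P4
Tick 5: [PARSE:P5(v=20,ok=F), VALIDATE:P4(v=20,ok=T), TRANSFORM:P3(v=0,ok=F), EMIT:P2(v=0,ok=F)] out:P1(v=0); in:P5
At end of tick 5: ['P5', 'P4', 'P3', 'P2']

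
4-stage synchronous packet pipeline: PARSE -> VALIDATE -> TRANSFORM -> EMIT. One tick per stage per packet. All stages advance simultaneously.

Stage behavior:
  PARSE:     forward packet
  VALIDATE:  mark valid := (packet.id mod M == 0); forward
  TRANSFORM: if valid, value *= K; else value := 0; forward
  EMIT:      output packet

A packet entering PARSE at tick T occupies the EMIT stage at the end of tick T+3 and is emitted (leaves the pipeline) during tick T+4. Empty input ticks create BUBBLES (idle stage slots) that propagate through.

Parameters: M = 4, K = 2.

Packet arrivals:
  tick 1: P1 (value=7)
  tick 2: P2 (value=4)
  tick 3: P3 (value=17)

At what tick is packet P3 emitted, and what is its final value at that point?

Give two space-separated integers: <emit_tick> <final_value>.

Tick 1: [PARSE:P1(v=7,ok=F), VALIDATE:-, TRANSFORM:-, EMIT:-] out:-; in:P1
Tick 2: [PARSE:P2(v=4,ok=F), VALIDATE:P1(v=7,ok=F), TRANSFORM:-, EMIT:-] out:-; in:P2
Tick 3: [PARSE:P3(v=17,ok=F), VALIDATE:P2(v=4,ok=F), TRANSFORM:P1(v=0,ok=F), EMIT:-] out:-; in:P3
Tick 4: [PARSE:-, VALIDATE:P3(v=17,ok=F), TRANSFORM:P2(v=0,ok=F), EMIT:P1(v=0,ok=F)] out:-; in:-
Tick 5: [PARSE:-, VALIDATE:-, TRANSFORM:P3(v=0,ok=F), EMIT:P2(v=0,ok=F)] out:P1(v=0); in:-
Tick 6: [PARSE:-, VALIDATE:-, TRANSFORM:-, EMIT:P3(v=0,ok=F)] out:P2(v=0); in:-
Tick 7: [PARSE:-, VALIDATE:-, TRANSFORM:-, EMIT:-] out:P3(v=0); in:-
P3: arrives tick 3, valid=False (id=3, id%4=3), emit tick 7, final value 0

Answer: 7 0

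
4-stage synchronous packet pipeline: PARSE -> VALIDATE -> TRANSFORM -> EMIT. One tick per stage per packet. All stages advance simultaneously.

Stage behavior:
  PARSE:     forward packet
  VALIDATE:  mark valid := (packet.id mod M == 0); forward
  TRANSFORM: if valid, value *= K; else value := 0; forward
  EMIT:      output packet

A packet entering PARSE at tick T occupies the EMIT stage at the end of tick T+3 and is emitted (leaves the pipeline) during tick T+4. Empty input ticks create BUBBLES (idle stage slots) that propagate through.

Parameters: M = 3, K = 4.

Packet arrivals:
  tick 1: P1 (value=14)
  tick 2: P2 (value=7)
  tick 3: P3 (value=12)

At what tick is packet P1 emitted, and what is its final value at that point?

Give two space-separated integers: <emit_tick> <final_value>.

Answer: 5 0

Derivation:
Tick 1: [PARSE:P1(v=14,ok=F), VALIDATE:-, TRANSFORM:-, EMIT:-] out:-; in:P1
Tick 2: [PARSE:P2(v=7,ok=F), VALIDATE:P1(v=14,ok=F), TRANSFORM:-, EMIT:-] out:-; in:P2
Tick 3: [PARSE:P3(v=12,ok=F), VALIDATE:P2(v=7,ok=F), TRANSFORM:P1(v=0,ok=F), EMIT:-] out:-; in:P3
Tick 4: [PARSE:-, VALIDATE:P3(v=12,ok=T), TRANSFORM:P2(v=0,ok=F), EMIT:P1(v=0,ok=F)] out:-; in:-
Tick 5: [PARSE:-, VALIDATE:-, TRANSFORM:P3(v=48,ok=T), EMIT:P2(v=0,ok=F)] out:P1(v=0); in:-
Tick 6: [PARSE:-, VALIDATE:-, TRANSFORM:-, EMIT:P3(v=48,ok=T)] out:P2(v=0); in:-
Tick 7: [PARSE:-, VALIDATE:-, TRANSFORM:-, EMIT:-] out:P3(v=48); in:-
P1: arrives tick 1, valid=False (id=1, id%3=1), emit tick 5, final value 0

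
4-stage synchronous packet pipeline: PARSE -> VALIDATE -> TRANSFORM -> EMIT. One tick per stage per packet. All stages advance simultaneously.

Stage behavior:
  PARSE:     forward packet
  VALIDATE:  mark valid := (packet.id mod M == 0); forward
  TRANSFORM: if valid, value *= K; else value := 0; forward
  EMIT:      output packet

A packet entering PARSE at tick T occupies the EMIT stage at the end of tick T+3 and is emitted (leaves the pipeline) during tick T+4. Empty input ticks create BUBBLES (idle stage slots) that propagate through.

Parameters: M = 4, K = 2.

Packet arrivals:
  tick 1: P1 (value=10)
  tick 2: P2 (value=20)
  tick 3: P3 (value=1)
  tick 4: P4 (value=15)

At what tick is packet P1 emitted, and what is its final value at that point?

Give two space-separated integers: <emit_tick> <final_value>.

Tick 1: [PARSE:P1(v=10,ok=F), VALIDATE:-, TRANSFORM:-, EMIT:-] out:-; in:P1
Tick 2: [PARSE:P2(v=20,ok=F), VALIDATE:P1(v=10,ok=F), TRANSFORM:-, EMIT:-] out:-; in:P2
Tick 3: [PARSE:P3(v=1,ok=F), VALIDATE:P2(v=20,ok=F), TRANSFORM:P1(v=0,ok=F), EMIT:-] out:-; in:P3
Tick 4: [PARSE:P4(v=15,ok=F), VALIDATE:P3(v=1,ok=F), TRANSFORM:P2(v=0,ok=F), EMIT:P1(v=0,ok=F)] out:-; in:P4
Tick 5: [PARSE:-, VALIDATE:P4(v=15,ok=T), TRANSFORM:P3(v=0,ok=F), EMIT:P2(v=0,ok=F)] out:P1(v=0); in:-
Tick 6: [PARSE:-, VALIDATE:-, TRANSFORM:P4(v=30,ok=T), EMIT:P3(v=0,ok=F)] out:P2(v=0); in:-
Tick 7: [PARSE:-, VALIDATE:-, TRANSFORM:-, EMIT:P4(v=30,ok=T)] out:P3(v=0); in:-
Tick 8: [PARSE:-, VALIDATE:-, TRANSFORM:-, EMIT:-] out:P4(v=30); in:-
P1: arrives tick 1, valid=False (id=1, id%4=1), emit tick 5, final value 0

Answer: 5 0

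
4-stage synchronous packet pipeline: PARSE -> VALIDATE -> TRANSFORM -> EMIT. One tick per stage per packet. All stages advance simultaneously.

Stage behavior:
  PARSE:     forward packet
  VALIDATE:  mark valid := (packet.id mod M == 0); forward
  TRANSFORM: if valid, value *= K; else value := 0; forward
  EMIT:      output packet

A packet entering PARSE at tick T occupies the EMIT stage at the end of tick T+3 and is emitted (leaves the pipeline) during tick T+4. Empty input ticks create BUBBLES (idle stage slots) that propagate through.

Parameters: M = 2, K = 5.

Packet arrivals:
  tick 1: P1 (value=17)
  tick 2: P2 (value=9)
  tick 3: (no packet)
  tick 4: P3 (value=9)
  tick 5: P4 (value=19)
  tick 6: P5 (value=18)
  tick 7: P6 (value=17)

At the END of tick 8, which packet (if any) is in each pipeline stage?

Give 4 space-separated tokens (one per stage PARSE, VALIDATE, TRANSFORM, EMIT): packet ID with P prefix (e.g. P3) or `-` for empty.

Answer: - P6 P5 P4

Derivation:
Tick 1: [PARSE:P1(v=17,ok=F), VALIDATE:-, TRANSFORM:-, EMIT:-] out:-; in:P1
Tick 2: [PARSE:P2(v=9,ok=F), VALIDATE:P1(v=17,ok=F), TRANSFORM:-, EMIT:-] out:-; in:P2
Tick 3: [PARSE:-, VALIDATE:P2(v=9,ok=T), TRANSFORM:P1(v=0,ok=F), EMIT:-] out:-; in:-
Tick 4: [PARSE:P3(v=9,ok=F), VALIDATE:-, TRANSFORM:P2(v=45,ok=T), EMIT:P1(v=0,ok=F)] out:-; in:P3
Tick 5: [PARSE:P4(v=19,ok=F), VALIDATE:P3(v=9,ok=F), TRANSFORM:-, EMIT:P2(v=45,ok=T)] out:P1(v=0); in:P4
Tick 6: [PARSE:P5(v=18,ok=F), VALIDATE:P4(v=19,ok=T), TRANSFORM:P3(v=0,ok=F), EMIT:-] out:P2(v=45); in:P5
Tick 7: [PARSE:P6(v=17,ok=F), VALIDATE:P5(v=18,ok=F), TRANSFORM:P4(v=95,ok=T), EMIT:P3(v=0,ok=F)] out:-; in:P6
Tick 8: [PARSE:-, VALIDATE:P6(v=17,ok=T), TRANSFORM:P5(v=0,ok=F), EMIT:P4(v=95,ok=T)] out:P3(v=0); in:-
At end of tick 8: ['-', 'P6', 'P5', 'P4']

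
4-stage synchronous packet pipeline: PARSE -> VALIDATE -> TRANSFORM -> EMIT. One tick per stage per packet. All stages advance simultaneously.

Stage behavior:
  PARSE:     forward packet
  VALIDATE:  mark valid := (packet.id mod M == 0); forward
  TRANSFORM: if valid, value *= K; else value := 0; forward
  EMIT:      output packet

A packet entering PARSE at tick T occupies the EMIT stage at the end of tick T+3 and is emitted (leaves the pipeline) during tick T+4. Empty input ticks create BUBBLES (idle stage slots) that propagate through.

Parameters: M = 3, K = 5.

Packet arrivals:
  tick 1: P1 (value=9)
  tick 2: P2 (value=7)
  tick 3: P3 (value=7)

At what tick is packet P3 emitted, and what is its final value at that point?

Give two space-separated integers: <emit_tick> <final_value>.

Tick 1: [PARSE:P1(v=9,ok=F), VALIDATE:-, TRANSFORM:-, EMIT:-] out:-; in:P1
Tick 2: [PARSE:P2(v=7,ok=F), VALIDATE:P1(v=9,ok=F), TRANSFORM:-, EMIT:-] out:-; in:P2
Tick 3: [PARSE:P3(v=7,ok=F), VALIDATE:P2(v=7,ok=F), TRANSFORM:P1(v=0,ok=F), EMIT:-] out:-; in:P3
Tick 4: [PARSE:-, VALIDATE:P3(v=7,ok=T), TRANSFORM:P2(v=0,ok=F), EMIT:P1(v=0,ok=F)] out:-; in:-
Tick 5: [PARSE:-, VALIDATE:-, TRANSFORM:P3(v=35,ok=T), EMIT:P2(v=0,ok=F)] out:P1(v=0); in:-
Tick 6: [PARSE:-, VALIDATE:-, TRANSFORM:-, EMIT:P3(v=35,ok=T)] out:P2(v=0); in:-
Tick 7: [PARSE:-, VALIDATE:-, TRANSFORM:-, EMIT:-] out:P3(v=35); in:-
P3: arrives tick 3, valid=True (id=3, id%3=0), emit tick 7, final value 35

Answer: 7 35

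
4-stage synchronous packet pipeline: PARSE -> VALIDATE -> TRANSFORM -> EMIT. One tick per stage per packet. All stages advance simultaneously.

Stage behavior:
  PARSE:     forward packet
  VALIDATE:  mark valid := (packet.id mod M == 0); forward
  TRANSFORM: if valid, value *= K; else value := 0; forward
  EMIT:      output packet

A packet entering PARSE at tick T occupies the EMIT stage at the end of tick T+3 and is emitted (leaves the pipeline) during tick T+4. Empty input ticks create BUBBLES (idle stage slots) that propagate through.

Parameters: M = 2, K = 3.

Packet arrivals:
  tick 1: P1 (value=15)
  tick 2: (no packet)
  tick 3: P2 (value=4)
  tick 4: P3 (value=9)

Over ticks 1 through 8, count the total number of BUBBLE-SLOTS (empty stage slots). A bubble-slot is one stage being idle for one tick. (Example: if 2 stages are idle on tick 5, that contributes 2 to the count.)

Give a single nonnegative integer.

Tick 1: [PARSE:P1(v=15,ok=F), VALIDATE:-, TRANSFORM:-, EMIT:-] out:-; bubbles=3
Tick 2: [PARSE:-, VALIDATE:P1(v=15,ok=F), TRANSFORM:-, EMIT:-] out:-; bubbles=3
Tick 3: [PARSE:P2(v=4,ok=F), VALIDATE:-, TRANSFORM:P1(v=0,ok=F), EMIT:-] out:-; bubbles=2
Tick 4: [PARSE:P3(v=9,ok=F), VALIDATE:P2(v=4,ok=T), TRANSFORM:-, EMIT:P1(v=0,ok=F)] out:-; bubbles=1
Tick 5: [PARSE:-, VALIDATE:P3(v=9,ok=F), TRANSFORM:P2(v=12,ok=T), EMIT:-] out:P1(v=0); bubbles=2
Tick 6: [PARSE:-, VALIDATE:-, TRANSFORM:P3(v=0,ok=F), EMIT:P2(v=12,ok=T)] out:-; bubbles=2
Tick 7: [PARSE:-, VALIDATE:-, TRANSFORM:-, EMIT:P3(v=0,ok=F)] out:P2(v=12); bubbles=3
Tick 8: [PARSE:-, VALIDATE:-, TRANSFORM:-, EMIT:-] out:P3(v=0); bubbles=4
Total bubble-slots: 20

Answer: 20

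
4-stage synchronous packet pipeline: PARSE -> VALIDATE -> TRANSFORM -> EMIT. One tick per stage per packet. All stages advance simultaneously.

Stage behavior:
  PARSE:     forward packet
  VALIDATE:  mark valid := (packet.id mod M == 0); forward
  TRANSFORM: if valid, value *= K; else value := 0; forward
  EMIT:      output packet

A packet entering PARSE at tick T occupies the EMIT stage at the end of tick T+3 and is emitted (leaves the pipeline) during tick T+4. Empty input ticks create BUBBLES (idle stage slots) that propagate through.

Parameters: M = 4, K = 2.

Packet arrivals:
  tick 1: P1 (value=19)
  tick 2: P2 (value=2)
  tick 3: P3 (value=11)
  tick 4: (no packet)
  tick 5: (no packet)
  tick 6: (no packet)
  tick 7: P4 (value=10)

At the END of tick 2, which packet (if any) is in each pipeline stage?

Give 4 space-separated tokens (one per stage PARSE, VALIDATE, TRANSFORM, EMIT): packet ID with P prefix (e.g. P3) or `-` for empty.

Tick 1: [PARSE:P1(v=19,ok=F), VALIDATE:-, TRANSFORM:-, EMIT:-] out:-; in:P1
Tick 2: [PARSE:P2(v=2,ok=F), VALIDATE:P1(v=19,ok=F), TRANSFORM:-, EMIT:-] out:-; in:P2
At end of tick 2: ['P2', 'P1', '-', '-']

Answer: P2 P1 - -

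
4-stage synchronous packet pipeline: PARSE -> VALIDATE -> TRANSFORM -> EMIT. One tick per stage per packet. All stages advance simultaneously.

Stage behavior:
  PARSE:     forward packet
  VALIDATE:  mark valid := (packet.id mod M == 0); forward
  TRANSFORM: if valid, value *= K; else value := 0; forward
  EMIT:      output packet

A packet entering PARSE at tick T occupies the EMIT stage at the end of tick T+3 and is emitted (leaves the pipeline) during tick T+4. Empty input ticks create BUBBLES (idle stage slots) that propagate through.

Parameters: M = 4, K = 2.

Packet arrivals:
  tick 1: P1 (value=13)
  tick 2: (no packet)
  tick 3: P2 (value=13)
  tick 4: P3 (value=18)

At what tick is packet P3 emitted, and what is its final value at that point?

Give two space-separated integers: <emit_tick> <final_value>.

Tick 1: [PARSE:P1(v=13,ok=F), VALIDATE:-, TRANSFORM:-, EMIT:-] out:-; in:P1
Tick 2: [PARSE:-, VALIDATE:P1(v=13,ok=F), TRANSFORM:-, EMIT:-] out:-; in:-
Tick 3: [PARSE:P2(v=13,ok=F), VALIDATE:-, TRANSFORM:P1(v=0,ok=F), EMIT:-] out:-; in:P2
Tick 4: [PARSE:P3(v=18,ok=F), VALIDATE:P2(v=13,ok=F), TRANSFORM:-, EMIT:P1(v=0,ok=F)] out:-; in:P3
Tick 5: [PARSE:-, VALIDATE:P3(v=18,ok=F), TRANSFORM:P2(v=0,ok=F), EMIT:-] out:P1(v=0); in:-
Tick 6: [PARSE:-, VALIDATE:-, TRANSFORM:P3(v=0,ok=F), EMIT:P2(v=0,ok=F)] out:-; in:-
Tick 7: [PARSE:-, VALIDATE:-, TRANSFORM:-, EMIT:P3(v=0,ok=F)] out:P2(v=0); in:-
Tick 8: [PARSE:-, VALIDATE:-, TRANSFORM:-, EMIT:-] out:P3(v=0); in:-
P3: arrives tick 4, valid=False (id=3, id%4=3), emit tick 8, final value 0

Answer: 8 0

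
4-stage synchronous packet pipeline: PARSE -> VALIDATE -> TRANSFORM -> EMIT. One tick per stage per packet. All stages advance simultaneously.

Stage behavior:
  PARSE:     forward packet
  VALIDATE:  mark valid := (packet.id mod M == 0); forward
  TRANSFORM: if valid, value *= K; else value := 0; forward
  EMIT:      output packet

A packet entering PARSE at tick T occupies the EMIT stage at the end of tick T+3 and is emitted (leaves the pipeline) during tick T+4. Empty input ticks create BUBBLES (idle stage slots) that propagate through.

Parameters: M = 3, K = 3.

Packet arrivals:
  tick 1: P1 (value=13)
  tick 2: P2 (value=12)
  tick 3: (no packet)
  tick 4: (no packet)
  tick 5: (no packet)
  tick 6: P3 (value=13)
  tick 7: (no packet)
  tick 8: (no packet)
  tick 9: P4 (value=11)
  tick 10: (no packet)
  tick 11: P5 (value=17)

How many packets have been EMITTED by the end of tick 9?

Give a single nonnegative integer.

Answer: 2

Derivation:
Tick 1: [PARSE:P1(v=13,ok=F), VALIDATE:-, TRANSFORM:-, EMIT:-] out:-; in:P1
Tick 2: [PARSE:P2(v=12,ok=F), VALIDATE:P1(v=13,ok=F), TRANSFORM:-, EMIT:-] out:-; in:P2
Tick 3: [PARSE:-, VALIDATE:P2(v=12,ok=F), TRANSFORM:P1(v=0,ok=F), EMIT:-] out:-; in:-
Tick 4: [PARSE:-, VALIDATE:-, TRANSFORM:P2(v=0,ok=F), EMIT:P1(v=0,ok=F)] out:-; in:-
Tick 5: [PARSE:-, VALIDATE:-, TRANSFORM:-, EMIT:P2(v=0,ok=F)] out:P1(v=0); in:-
Tick 6: [PARSE:P3(v=13,ok=F), VALIDATE:-, TRANSFORM:-, EMIT:-] out:P2(v=0); in:P3
Tick 7: [PARSE:-, VALIDATE:P3(v=13,ok=T), TRANSFORM:-, EMIT:-] out:-; in:-
Tick 8: [PARSE:-, VALIDATE:-, TRANSFORM:P3(v=39,ok=T), EMIT:-] out:-; in:-
Tick 9: [PARSE:P4(v=11,ok=F), VALIDATE:-, TRANSFORM:-, EMIT:P3(v=39,ok=T)] out:-; in:P4
Emitted by tick 9: ['P1', 'P2']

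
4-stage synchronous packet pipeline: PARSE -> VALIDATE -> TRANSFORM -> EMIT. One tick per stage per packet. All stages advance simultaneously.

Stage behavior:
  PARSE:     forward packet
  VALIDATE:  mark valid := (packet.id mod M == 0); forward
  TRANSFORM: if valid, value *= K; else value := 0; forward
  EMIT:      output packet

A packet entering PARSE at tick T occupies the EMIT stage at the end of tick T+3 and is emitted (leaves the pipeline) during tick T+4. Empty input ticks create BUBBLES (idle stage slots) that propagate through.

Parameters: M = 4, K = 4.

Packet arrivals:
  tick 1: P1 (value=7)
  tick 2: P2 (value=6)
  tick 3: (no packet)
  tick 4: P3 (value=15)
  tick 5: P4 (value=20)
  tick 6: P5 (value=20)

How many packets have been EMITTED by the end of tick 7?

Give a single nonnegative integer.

Answer: 2

Derivation:
Tick 1: [PARSE:P1(v=7,ok=F), VALIDATE:-, TRANSFORM:-, EMIT:-] out:-; in:P1
Tick 2: [PARSE:P2(v=6,ok=F), VALIDATE:P1(v=7,ok=F), TRANSFORM:-, EMIT:-] out:-; in:P2
Tick 3: [PARSE:-, VALIDATE:P2(v=6,ok=F), TRANSFORM:P1(v=0,ok=F), EMIT:-] out:-; in:-
Tick 4: [PARSE:P3(v=15,ok=F), VALIDATE:-, TRANSFORM:P2(v=0,ok=F), EMIT:P1(v=0,ok=F)] out:-; in:P3
Tick 5: [PARSE:P4(v=20,ok=F), VALIDATE:P3(v=15,ok=F), TRANSFORM:-, EMIT:P2(v=0,ok=F)] out:P1(v=0); in:P4
Tick 6: [PARSE:P5(v=20,ok=F), VALIDATE:P4(v=20,ok=T), TRANSFORM:P3(v=0,ok=F), EMIT:-] out:P2(v=0); in:P5
Tick 7: [PARSE:-, VALIDATE:P5(v=20,ok=F), TRANSFORM:P4(v=80,ok=T), EMIT:P3(v=0,ok=F)] out:-; in:-
Emitted by tick 7: ['P1', 'P2']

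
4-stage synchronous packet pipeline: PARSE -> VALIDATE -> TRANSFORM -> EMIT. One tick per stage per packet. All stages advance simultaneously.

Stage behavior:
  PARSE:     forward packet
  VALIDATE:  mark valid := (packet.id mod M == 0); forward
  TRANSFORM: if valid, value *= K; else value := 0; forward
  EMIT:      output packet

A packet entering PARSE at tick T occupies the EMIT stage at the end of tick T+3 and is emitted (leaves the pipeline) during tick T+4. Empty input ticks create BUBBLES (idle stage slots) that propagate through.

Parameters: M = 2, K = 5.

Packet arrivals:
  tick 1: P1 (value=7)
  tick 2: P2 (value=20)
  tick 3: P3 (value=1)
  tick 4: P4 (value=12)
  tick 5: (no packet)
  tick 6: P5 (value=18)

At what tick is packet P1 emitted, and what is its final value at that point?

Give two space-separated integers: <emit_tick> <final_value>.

Tick 1: [PARSE:P1(v=7,ok=F), VALIDATE:-, TRANSFORM:-, EMIT:-] out:-; in:P1
Tick 2: [PARSE:P2(v=20,ok=F), VALIDATE:P1(v=7,ok=F), TRANSFORM:-, EMIT:-] out:-; in:P2
Tick 3: [PARSE:P3(v=1,ok=F), VALIDATE:P2(v=20,ok=T), TRANSFORM:P1(v=0,ok=F), EMIT:-] out:-; in:P3
Tick 4: [PARSE:P4(v=12,ok=F), VALIDATE:P3(v=1,ok=F), TRANSFORM:P2(v=100,ok=T), EMIT:P1(v=0,ok=F)] out:-; in:P4
Tick 5: [PARSE:-, VALIDATE:P4(v=12,ok=T), TRANSFORM:P3(v=0,ok=F), EMIT:P2(v=100,ok=T)] out:P1(v=0); in:-
Tick 6: [PARSE:P5(v=18,ok=F), VALIDATE:-, TRANSFORM:P4(v=60,ok=T), EMIT:P3(v=0,ok=F)] out:P2(v=100); in:P5
Tick 7: [PARSE:-, VALIDATE:P5(v=18,ok=F), TRANSFORM:-, EMIT:P4(v=60,ok=T)] out:P3(v=0); in:-
Tick 8: [PARSE:-, VALIDATE:-, TRANSFORM:P5(v=0,ok=F), EMIT:-] out:P4(v=60); in:-
Tick 9: [PARSE:-, VALIDATE:-, TRANSFORM:-, EMIT:P5(v=0,ok=F)] out:-; in:-
Tick 10: [PARSE:-, VALIDATE:-, TRANSFORM:-, EMIT:-] out:P5(v=0); in:-
P1: arrives tick 1, valid=False (id=1, id%2=1), emit tick 5, final value 0

Answer: 5 0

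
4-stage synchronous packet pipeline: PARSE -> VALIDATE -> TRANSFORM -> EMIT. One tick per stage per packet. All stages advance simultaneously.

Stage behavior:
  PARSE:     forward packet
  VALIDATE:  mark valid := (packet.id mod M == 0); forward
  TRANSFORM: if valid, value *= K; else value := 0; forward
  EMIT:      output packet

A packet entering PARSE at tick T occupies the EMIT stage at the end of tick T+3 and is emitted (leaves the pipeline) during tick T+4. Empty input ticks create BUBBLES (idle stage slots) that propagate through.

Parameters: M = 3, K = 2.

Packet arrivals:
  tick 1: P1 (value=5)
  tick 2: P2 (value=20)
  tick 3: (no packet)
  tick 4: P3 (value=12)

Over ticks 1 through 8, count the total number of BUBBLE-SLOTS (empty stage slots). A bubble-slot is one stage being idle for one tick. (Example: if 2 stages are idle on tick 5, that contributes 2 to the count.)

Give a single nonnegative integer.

Answer: 20

Derivation:
Tick 1: [PARSE:P1(v=5,ok=F), VALIDATE:-, TRANSFORM:-, EMIT:-] out:-; bubbles=3
Tick 2: [PARSE:P2(v=20,ok=F), VALIDATE:P1(v=5,ok=F), TRANSFORM:-, EMIT:-] out:-; bubbles=2
Tick 3: [PARSE:-, VALIDATE:P2(v=20,ok=F), TRANSFORM:P1(v=0,ok=F), EMIT:-] out:-; bubbles=2
Tick 4: [PARSE:P3(v=12,ok=F), VALIDATE:-, TRANSFORM:P2(v=0,ok=F), EMIT:P1(v=0,ok=F)] out:-; bubbles=1
Tick 5: [PARSE:-, VALIDATE:P3(v=12,ok=T), TRANSFORM:-, EMIT:P2(v=0,ok=F)] out:P1(v=0); bubbles=2
Tick 6: [PARSE:-, VALIDATE:-, TRANSFORM:P3(v=24,ok=T), EMIT:-] out:P2(v=0); bubbles=3
Tick 7: [PARSE:-, VALIDATE:-, TRANSFORM:-, EMIT:P3(v=24,ok=T)] out:-; bubbles=3
Tick 8: [PARSE:-, VALIDATE:-, TRANSFORM:-, EMIT:-] out:P3(v=24); bubbles=4
Total bubble-slots: 20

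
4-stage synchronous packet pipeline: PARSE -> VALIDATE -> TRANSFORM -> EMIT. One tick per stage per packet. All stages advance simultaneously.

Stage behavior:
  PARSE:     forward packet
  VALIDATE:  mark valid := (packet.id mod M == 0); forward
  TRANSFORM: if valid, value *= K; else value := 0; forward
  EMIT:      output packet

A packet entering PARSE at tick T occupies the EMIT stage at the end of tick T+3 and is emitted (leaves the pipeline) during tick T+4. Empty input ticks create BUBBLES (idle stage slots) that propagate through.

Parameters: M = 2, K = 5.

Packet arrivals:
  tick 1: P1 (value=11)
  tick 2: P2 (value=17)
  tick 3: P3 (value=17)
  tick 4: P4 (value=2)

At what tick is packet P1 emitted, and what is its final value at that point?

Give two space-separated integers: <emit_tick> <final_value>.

Tick 1: [PARSE:P1(v=11,ok=F), VALIDATE:-, TRANSFORM:-, EMIT:-] out:-; in:P1
Tick 2: [PARSE:P2(v=17,ok=F), VALIDATE:P1(v=11,ok=F), TRANSFORM:-, EMIT:-] out:-; in:P2
Tick 3: [PARSE:P3(v=17,ok=F), VALIDATE:P2(v=17,ok=T), TRANSFORM:P1(v=0,ok=F), EMIT:-] out:-; in:P3
Tick 4: [PARSE:P4(v=2,ok=F), VALIDATE:P3(v=17,ok=F), TRANSFORM:P2(v=85,ok=T), EMIT:P1(v=0,ok=F)] out:-; in:P4
Tick 5: [PARSE:-, VALIDATE:P4(v=2,ok=T), TRANSFORM:P3(v=0,ok=F), EMIT:P2(v=85,ok=T)] out:P1(v=0); in:-
Tick 6: [PARSE:-, VALIDATE:-, TRANSFORM:P4(v=10,ok=T), EMIT:P3(v=0,ok=F)] out:P2(v=85); in:-
Tick 7: [PARSE:-, VALIDATE:-, TRANSFORM:-, EMIT:P4(v=10,ok=T)] out:P3(v=0); in:-
Tick 8: [PARSE:-, VALIDATE:-, TRANSFORM:-, EMIT:-] out:P4(v=10); in:-
P1: arrives tick 1, valid=False (id=1, id%2=1), emit tick 5, final value 0

Answer: 5 0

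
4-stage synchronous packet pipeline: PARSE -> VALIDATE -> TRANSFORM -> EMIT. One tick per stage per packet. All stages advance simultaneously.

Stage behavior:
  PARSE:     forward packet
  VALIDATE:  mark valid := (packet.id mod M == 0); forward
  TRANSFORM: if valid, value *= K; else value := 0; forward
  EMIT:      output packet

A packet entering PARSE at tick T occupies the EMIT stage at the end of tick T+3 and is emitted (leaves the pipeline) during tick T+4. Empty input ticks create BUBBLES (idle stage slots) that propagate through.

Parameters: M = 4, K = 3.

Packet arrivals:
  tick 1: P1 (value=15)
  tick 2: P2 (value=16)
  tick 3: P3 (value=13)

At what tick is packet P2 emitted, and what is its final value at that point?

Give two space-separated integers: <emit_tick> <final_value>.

Answer: 6 0

Derivation:
Tick 1: [PARSE:P1(v=15,ok=F), VALIDATE:-, TRANSFORM:-, EMIT:-] out:-; in:P1
Tick 2: [PARSE:P2(v=16,ok=F), VALIDATE:P1(v=15,ok=F), TRANSFORM:-, EMIT:-] out:-; in:P2
Tick 3: [PARSE:P3(v=13,ok=F), VALIDATE:P2(v=16,ok=F), TRANSFORM:P1(v=0,ok=F), EMIT:-] out:-; in:P3
Tick 4: [PARSE:-, VALIDATE:P3(v=13,ok=F), TRANSFORM:P2(v=0,ok=F), EMIT:P1(v=0,ok=F)] out:-; in:-
Tick 5: [PARSE:-, VALIDATE:-, TRANSFORM:P3(v=0,ok=F), EMIT:P2(v=0,ok=F)] out:P1(v=0); in:-
Tick 6: [PARSE:-, VALIDATE:-, TRANSFORM:-, EMIT:P3(v=0,ok=F)] out:P2(v=0); in:-
Tick 7: [PARSE:-, VALIDATE:-, TRANSFORM:-, EMIT:-] out:P3(v=0); in:-
P2: arrives tick 2, valid=False (id=2, id%4=2), emit tick 6, final value 0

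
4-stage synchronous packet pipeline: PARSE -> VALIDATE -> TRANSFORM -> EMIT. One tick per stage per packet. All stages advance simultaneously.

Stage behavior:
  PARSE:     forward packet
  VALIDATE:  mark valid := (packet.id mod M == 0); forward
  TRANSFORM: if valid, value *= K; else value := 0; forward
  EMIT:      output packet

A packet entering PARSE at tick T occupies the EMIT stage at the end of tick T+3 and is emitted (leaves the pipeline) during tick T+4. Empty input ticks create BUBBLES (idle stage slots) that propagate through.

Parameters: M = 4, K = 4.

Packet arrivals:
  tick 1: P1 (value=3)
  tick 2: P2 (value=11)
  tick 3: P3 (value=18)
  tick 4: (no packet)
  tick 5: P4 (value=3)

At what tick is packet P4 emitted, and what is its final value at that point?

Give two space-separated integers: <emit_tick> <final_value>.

Answer: 9 12

Derivation:
Tick 1: [PARSE:P1(v=3,ok=F), VALIDATE:-, TRANSFORM:-, EMIT:-] out:-; in:P1
Tick 2: [PARSE:P2(v=11,ok=F), VALIDATE:P1(v=3,ok=F), TRANSFORM:-, EMIT:-] out:-; in:P2
Tick 3: [PARSE:P3(v=18,ok=F), VALIDATE:P2(v=11,ok=F), TRANSFORM:P1(v=0,ok=F), EMIT:-] out:-; in:P3
Tick 4: [PARSE:-, VALIDATE:P3(v=18,ok=F), TRANSFORM:P2(v=0,ok=F), EMIT:P1(v=0,ok=F)] out:-; in:-
Tick 5: [PARSE:P4(v=3,ok=F), VALIDATE:-, TRANSFORM:P3(v=0,ok=F), EMIT:P2(v=0,ok=F)] out:P1(v=0); in:P4
Tick 6: [PARSE:-, VALIDATE:P4(v=3,ok=T), TRANSFORM:-, EMIT:P3(v=0,ok=F)] out:P2(v=0); in:-
Tick 7: [PARSE:-, VALIDATE:-, TRANSFORM:P4(v=12,ok=T), EMIT:-] out:P3(v=0); in:-
Tick 8: [PARSE:-, VALIDATE:-, TRANSFORM:-, EMIT:P4(v=12,ok=T)] out:-; in:-
Tick 9: [PARSE:-, VALIDATE:-, TRANSFORM:-, EMIT:-] out:P4(v=12); in:-
P4: arrives tick 5, valid=True (id=4, id%4=0), emit tick 9, final value 12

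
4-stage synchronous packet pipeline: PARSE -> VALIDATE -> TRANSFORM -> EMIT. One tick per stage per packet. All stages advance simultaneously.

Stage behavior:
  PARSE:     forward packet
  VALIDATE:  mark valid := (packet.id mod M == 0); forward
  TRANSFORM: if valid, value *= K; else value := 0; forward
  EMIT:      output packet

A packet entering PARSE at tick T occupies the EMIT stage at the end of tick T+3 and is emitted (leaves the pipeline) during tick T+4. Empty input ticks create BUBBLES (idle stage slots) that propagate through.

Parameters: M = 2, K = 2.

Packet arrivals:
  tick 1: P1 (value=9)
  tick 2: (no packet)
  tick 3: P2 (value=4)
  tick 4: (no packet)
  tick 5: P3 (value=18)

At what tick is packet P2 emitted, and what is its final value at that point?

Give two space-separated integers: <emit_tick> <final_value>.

Answer: 7 8

Derivation:
Tick 1: [PARSE:P1(v=9,ok=F), VALIDATE:-, TRANSFORM:-, EMIT:-] out:-; in:P1
Tick 2: [PARSE:-, VALIDATE:P1(v=9,ok=F), TRANSFORM:-, EMIT:-] out:-; in:-
Tick 3: [PARSE:P2(v=4,ok=F), VALIDATE:-, TRANSFORM:P1(v=0,ok=F), EMIT:-] out:-; in:P2
Tick 4: [PARSE:-, VALIDATE:P2(v=4,ok=T), TRANSFORM:-, EMIT:P1(v=0,ok=F)] out:-; in:-
Tick 5: [PARSE:P3(v=18,ok=F), VALIDATE:-, TRANSFORM:P2(v=8,ok=T), EMIT:-] out:P1(v=0); in:P3
Tick 6: [PARSE:-, VALIDATE:P3(v=18,ok=F), TRANSFORM:-, EMIT:P2(v=8,ok=T)] out:-; in:-
Tick 7: [PARSE:-, VALIDATE:-, TRANSFORM:P3(v=0,ok=F), EMIT:-] out:P2(v=8); in:-
Tick 8: [PARSE:-, VALIDATE:-, TRANSFORM:-, EMIT:P3(v=0,ok=F)] out:-; in:-
Tick 9: [PARSE:-, VALIDATE:-, TRANSFORM:-, EMIT:-] out:P3(v=0); in:-
P2: arrives tick 3, valid=True (id=2, id%2=0), emit tick 7, final value 8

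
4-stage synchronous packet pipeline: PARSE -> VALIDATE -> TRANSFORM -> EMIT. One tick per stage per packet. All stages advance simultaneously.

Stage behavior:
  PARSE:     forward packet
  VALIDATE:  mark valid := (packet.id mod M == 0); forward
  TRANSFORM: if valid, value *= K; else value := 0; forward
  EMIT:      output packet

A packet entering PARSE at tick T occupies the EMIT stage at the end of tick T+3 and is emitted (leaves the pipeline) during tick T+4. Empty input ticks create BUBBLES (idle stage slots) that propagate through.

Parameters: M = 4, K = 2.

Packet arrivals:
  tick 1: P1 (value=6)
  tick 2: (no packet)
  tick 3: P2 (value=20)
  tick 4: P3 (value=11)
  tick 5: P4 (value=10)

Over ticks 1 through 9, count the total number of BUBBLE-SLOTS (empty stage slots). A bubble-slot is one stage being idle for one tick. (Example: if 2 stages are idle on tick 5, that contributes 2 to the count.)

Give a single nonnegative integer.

Answer: 20

Derivation:
Tick 1: [PARSE:P1(v=6,ok=F), VALIDATE:-, TRANSFORM:-, EMIT:-] out:-; bubbles=3
Tick 2: [PARSE:-, VALIDATE:P1(v=6,ok=F), TRANSFORM:-, EMIT:-] out:-; bubbles=3
Tick 3: [PARSE:P2(v=20,ok=F), VALIDATE:-, TRANSFORM:P1(v=0,ok=F), EMIT:-] out:-; bubbles=2
Tick 4: [PARSE:P3(v=11,ok=F), VALIDATE:P2(v=20,ok=F), TRANSFORM:-, EMIT:P1(v=0,ok=F)] out:-; bubbles=1
Tick 5: [PARSE:P4(v=10,ok=F), VALIDATE:P3(v=11,ok=F), TRANSFORM:P2(v=0,ok=F), EMIT:-] out:P1(v=0); bubbles=1
Tick 6: [PARSE:-, VALIDATE:P4(v=10,ok=T), TRANSFORM:P3(v=0,ok=F), EMIT:P2(v=0,ok=F)] out:-; bubbles=1
Tick 7: [PARSE:-, VALIDATE:-, TRANSFORM:P4(v=20,ok=T), EMIT:P3(v=0,ok=F)] out:P2(v=0); bubbles=2
Tick 8: [PARSE:-, VALIDATE:-, TRANSFORM:-, EMIT:P4(v=20,ok=T)] out:P3(v=0); bubbles=3
Tick 9: [PARSE:-, VALIDATE:-, TRANSFORM:-, EMIT:-] out:P4(v=20); bubbles=4
Total bubble-slots: 20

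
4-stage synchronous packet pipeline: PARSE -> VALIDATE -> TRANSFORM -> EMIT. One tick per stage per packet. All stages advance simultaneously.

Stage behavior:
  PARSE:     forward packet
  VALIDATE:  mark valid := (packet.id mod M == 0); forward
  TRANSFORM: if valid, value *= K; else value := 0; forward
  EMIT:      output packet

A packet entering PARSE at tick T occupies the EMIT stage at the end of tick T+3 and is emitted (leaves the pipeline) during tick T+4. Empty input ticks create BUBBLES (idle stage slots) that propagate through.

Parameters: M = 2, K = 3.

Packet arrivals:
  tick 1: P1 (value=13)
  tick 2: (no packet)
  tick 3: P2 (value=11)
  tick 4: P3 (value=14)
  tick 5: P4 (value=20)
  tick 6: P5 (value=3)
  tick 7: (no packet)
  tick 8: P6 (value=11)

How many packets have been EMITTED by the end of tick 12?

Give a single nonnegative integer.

Tick 1: [PARSE:P1(v=13,ok=F), VALIDATE:-, TRANSFORM:-, EMIT:-] out:-; in:P1
Tick 2: [PARSE:-, VALIDATE:P1(v=13,ok=F), TRANSFORM:-, EMIT:-] out:-; in:-
Tick 3: [PARSE:P2(v=11,ok=F), VALIDATE:-, TRANSFORM:P1(v=0,ok=F), EMIT:-] out:-; in:P2
Tick 4: [PARSE:P3(v=14,ok=F), VALIDATE:P2(v=11,ok=T), TRANSFORM:-, EMIT:P1(v=0,ok=F)] out:-; in:P3
Tick 5: [PARSE:P4(v=20,ok=F), VALIDATE:P3(v=14,ok=F), TRANSFORM:P2(v=33,ok=T), EMIT:-] out:P1(v=0); in:P4
Tick 6: [PARSE:P5(v=3,ok=F), VALIDATE:P4(v=20,ok=T), TRANSFORM:P3(v=0,ok=F), EMIT:P2(v=33,ok=T)] out:-; in:P5
Tick 7: [PARSE:-, VALIDATE:P5(v=3,ok=F), TRANSFORM:P4(v=60,ok=T), EMIT:P3(v=0,ok=F)] out:P2(v=33); in:-
Tick 8: [PARSE:P6(v=11,ok=F), VALIDATE:-, TRANSFORM:P5(v=0,ok=F), EMIT:P4(v=60,ok=T)] out:P3(v=0); in:P6
Tick 9: [PARSE:-, VALIDATE:P6(v=11,ok=T), TRANSFORM:-, EMIT:P5(v=0,ok=F)] out:P4(v=60); in:-
Tick 10: [PARSE:-, VALIDATE:-, TRANSFORM:P6(v=33,ok=T), EMIT:-] out:P5(v=0); in:-
Tick 11: [PARSE:-, VALIDATE:-, TRANSFORM:-, EMIT:P6(v=33,ok=T)] out:-; in:-
Tick 12: [PARSE:-, VALIDATE:-, TRANSFORM:-, EMIT:-] out:P6(v=33); in:-
Emitted by tick 12: ['P1', 'P2', 'P3', 'P4', 'P5', 'P6']

Answer: 6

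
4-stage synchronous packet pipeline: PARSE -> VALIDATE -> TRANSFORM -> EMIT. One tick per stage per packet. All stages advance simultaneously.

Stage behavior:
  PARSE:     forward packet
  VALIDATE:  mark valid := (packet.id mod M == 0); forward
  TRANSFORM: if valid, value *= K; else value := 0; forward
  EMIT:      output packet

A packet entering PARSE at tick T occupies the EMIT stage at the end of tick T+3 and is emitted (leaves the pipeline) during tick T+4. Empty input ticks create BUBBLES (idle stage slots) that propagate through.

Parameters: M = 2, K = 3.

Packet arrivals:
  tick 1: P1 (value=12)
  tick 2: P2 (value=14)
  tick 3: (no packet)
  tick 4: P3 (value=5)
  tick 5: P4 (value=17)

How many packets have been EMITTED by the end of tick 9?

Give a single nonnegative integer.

Tick 1: [PARSE:P1(v=12,ok=F), VALIDATE:-, TRANSFORM:-, EMIT:-] out:-; in:P1
Tick 2: [PARSE:P2(v=14,ok=F), VALIDATE:P1(v=12,ok=F), TRANSFORM:-, EMIT:-] out:-; in:P2
Tick 3: [PARSE:-, VALIDATE:P2(v=14,ok=T), TRANSFORM:P1(v=0,ok=F), EMIT:-] out:-; in:-
Tick 4: [PARSE:P3(v=5,ok=F), VALIDATE:-, TRANSFORM:P2(v=42,ok=T), EMIT:P1(v=0,ok=F)] out:-; in:P3
Tick 5: [PARSE:P4(v=17,ok=F), VALIDATE:P3(v=5,ok=F), TRANSFORM:-, EMIT:P2(v=42,ok=T)] out:P1(v=0); in:P4
Tick 6: [PARSE:-, VALIDATE:P4(v=17,ok=T), TRANSFORM:P3(v=0,ok=F), EMIT:-] out:P2(v=42); in:-
Tick 7: [PARSE:-, VALIDATE:-, TRANSFORM:P4(v=51,ok=T), EMIT:P3(v=0,ok=F)] out:-; in:-
Tick 8: [PARSE:-, VALIDATE:-, TRANSFORM:-, EMIT:P4(v=51,ok=T)] out:P3(v=0); in:-
Tick 9: [PARSE:-, VALIDATE:-, TRANSFORM:-, EMIT:-] out:P4(v=51); in:-
Emitted by tick 9: ['P1', 'P2', 'P3', 'P4']

Answer: 4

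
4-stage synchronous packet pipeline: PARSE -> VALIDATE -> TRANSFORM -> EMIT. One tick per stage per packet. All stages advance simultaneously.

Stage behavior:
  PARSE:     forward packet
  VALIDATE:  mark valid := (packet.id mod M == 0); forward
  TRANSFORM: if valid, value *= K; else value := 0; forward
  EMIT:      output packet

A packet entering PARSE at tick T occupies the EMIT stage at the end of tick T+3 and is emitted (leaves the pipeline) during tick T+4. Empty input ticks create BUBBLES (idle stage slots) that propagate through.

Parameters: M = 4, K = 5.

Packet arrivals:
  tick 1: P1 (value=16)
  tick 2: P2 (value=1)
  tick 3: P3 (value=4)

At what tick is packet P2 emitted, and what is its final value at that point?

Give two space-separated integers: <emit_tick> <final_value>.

Tick 1: [PARSE:P1(v=16,ok=F), VALIDATE:-, TRANSFORM:-, EMIT:-] out:-; in:P1
Tick 2: [PARSE:P2(v=1,ok=F), VALIDATE:P1(v=16,ok=F), TRANSFORM:-, EMIT:-] out:-; in:P2
Tick 3: [PARSE:P3(v=4,ok=F), VALIDATE:P2(v=1,ok=F), TRANSFORM:P1(v=0,ok=F), EMIT:-] out:-; in:P3
Tick 4: [PARSE:-, VALIDATE:P3(v=4,ok=F), TRANSFORM:P2(v=0,ok=F), EMIT:P1(v=0,ok=F)] out:-; in:-
Tick 5: [PARSE:-, VALIDATE:-, TRANSFORM:P3(v=0,ok=F), EMIT:P2(v=0,ok=F)] out:P1(v=0); in:-
Tick 6: [PARSE:-, VALIDATE:-, TRANSFORM:-, EMIT:P3(v=0,ok=F)] out:P2(v=0); in:-
Tick 7: [PARSE:-, VALIDATE:-, TRANSFORM:-, EMIT:-] out:P3(v=0); in:-
P2: arrives tick 2, valid=False (id=2, id%4=2), emit tick 6, final value 0

Answer: 6 0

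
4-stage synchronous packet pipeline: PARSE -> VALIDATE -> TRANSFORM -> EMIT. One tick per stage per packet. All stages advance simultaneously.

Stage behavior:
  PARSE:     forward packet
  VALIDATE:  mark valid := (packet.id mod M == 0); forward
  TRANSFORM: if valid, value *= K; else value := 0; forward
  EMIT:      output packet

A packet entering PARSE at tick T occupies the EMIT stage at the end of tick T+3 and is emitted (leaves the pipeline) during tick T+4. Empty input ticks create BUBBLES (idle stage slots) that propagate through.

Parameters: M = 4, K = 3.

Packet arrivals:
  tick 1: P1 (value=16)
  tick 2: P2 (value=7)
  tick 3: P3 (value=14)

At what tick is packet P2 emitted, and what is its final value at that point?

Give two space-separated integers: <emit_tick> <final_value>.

Answer: 6 0

Derivation:
Tick 1: [PARSE:P1(v=16,ok=F), VALIDATE:-, TRANSFORM:-, EMIT:-] out:-; in:P1
Tick 2: [PARSE:P2(v=7,ok=F), VALIDATE:P1(v=16,ok=F), TRANSFORM:-, EMIT:-] out:-; in:P2
Tick 3: [PARSE:P3(v=14,ok=F), VALIDATE:P2(v=7,ok=F), TRANSFORM:P1(v=0,ok=F), EMIT:-] out:-; in:P3
Tick 4: [PARSE:-, VALIDATE:P3(v=14,ok=F), TRANSFORM:P2(v=0,ok=F), EMIT:P1(v=0,ok=F)] out:-; in:-
Tick 5: [PARSE:-, VALIDATE:-, TRANSFORM:P3(v=0,ok=F), EMIT:P2(v=0,ok=F)] out:P1(v=0); in:-
Tick 6: [PARSE:-, VALIDATE:-, TRANSFORM:-, EMIT:P3(v=0,ok=F)] out:P2(v=0); in:-
Tick 7: [PARSE:-, VALIDATE:-, TRANSFORM:-, EMIT:-] out:P3(v=0); in:-
P2: arrives tick 2, valid=False (id=2, id%4=2), emit tick 6, final value 0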